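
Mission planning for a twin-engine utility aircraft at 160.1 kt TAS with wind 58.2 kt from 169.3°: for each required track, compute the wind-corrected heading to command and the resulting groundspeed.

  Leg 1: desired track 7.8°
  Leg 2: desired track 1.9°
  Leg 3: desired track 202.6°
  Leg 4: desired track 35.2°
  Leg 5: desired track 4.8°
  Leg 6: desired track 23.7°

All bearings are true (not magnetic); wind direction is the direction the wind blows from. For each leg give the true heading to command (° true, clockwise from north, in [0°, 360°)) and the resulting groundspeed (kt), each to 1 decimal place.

Leg 1: desired track 7.8°; wind correction +6.6° → command heading 14.4°, groundspeed 214.2 kt
Leg 2: desired track 1.9°; wind correction +4.5° → command heading 6.4°, groundspeed 216.4 kt
Leg 3: desired track 202.6°; wind correction -11.5° → command heading 191.1°, groundspeed 108.2 kt
Leg 4: desired track 35.2°; wind correction +15.1° → command heading 50.3°, groundspeed 195.1 kt
Leg 5: desired track 4.8°; wind correction +5.6° → command heading 10.4°, groundspeed 215.4 kt
Leg 6: desired track 23.7°; wind correction +11.9° → command heading 35.6°, groundspeed 204.7 kt

Leg 1: heading=14.4°, groundspeed=214.2 kt
Leg 2: heading=6.4°, groundspeed=216.4 kt
Leg 3: heading=191.1°, groundspeed=108.2 kt
Leg 4: heading=50.3°, groundspeed=195.1 kt
Leg 5: heading=10.4°, groundspeed=215.4 kt
Leg 6: heading=35.6°, groundspeed=204.7 kt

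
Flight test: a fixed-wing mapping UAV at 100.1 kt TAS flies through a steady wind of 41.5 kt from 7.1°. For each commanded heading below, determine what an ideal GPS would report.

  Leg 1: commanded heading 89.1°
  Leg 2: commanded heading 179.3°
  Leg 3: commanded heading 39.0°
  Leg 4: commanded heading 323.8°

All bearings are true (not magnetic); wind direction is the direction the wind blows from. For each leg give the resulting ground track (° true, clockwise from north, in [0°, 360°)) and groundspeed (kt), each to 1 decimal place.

Leg 1: heading 89.1°; drift +23.5° → track 112.6°, groundspeed 102.9 kt
Leg 2: heading 179.3°; drift +2.3° → track 181.6°, groundspeed 141.3 kt
Leg 3: heading 39.0°; drift +18.7° → track 57.7°, groundspeed 68.5 kt
Leg 4: heading 323.8°; drift -22.2° → track 301.6°, groundspeed 75.5 kt

Leg 1: track=112.6°, groundspeed=102.9 kt
Leg 2: track=181.6°, groundspeed=141.3 kt
Leg 3: track=57.7°, groundspeed=68.5 kt
Leg 4: track=301.6°, groundspeed=75.5 kt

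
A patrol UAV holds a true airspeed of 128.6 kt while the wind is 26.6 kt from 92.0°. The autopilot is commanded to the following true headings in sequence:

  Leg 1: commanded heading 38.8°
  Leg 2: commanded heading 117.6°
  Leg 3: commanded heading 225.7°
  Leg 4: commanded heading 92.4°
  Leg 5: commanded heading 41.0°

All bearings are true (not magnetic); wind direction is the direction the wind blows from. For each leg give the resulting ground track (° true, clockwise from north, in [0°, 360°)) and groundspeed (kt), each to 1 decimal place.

Leg 1: track=28.1°, groundspeed=114.7 kt
Leg 2: track=123.9°, groundspeed=105.2 kt
Leg 3: track=233.2°, groundspeed=148.2 kt
Leg 4: track=92.5°, groundspeed=102.0 kt
Leg 5: track=30.5°, groundspeed=113.8 kt

Leg 1: heading 38.8°; drift -10.7° → track 28.1°, groundspeed 114.7 kt
Leg 2: heading 117.6°; drift +6.3° → track 123.9°, groundspeed 105.2 kt
Leg 3: heading 225.7°; drift +7.5° → track 233.2°, groundspeed 148.2 kt
Leg 4: heading 92.4°; drift +0.1° → track 92.5°, groundspeed 102.0 kt
Leg 5: heading 41.0°; drift -10.5° → track 30.5°, groundspeed 113.8 kt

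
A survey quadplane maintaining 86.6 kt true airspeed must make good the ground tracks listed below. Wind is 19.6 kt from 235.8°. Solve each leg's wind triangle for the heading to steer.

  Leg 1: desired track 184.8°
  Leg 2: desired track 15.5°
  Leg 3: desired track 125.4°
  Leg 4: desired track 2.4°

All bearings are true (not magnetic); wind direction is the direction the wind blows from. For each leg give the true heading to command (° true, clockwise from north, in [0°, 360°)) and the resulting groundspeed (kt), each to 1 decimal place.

Leg 1: heading=194.9°, groundspeed=72.9 kt
Leg 2: heading=7.1°, groundspeed=100.6 kt
Leg 3: heading=137.6°, groundspeed=91.5 kt
Leg 4: heading=351.9°, groundspeed=96.8 kt

Leg 1: desired track 184.8°; wind correction +10.1° → command heading 194.9°, groundspeed 72.9 kt
Leg 2: desired track 15.5°; wind correction -8.4° → command heading 7.1°, groundspeed 100.6 kt
Leg 3: desired track 125.4°; wind correction +12.2° → command heading 137.6°, groundspeed 91.5 kt
Leg 4: desired track 2.4°; wind correction -10.5° → command heading 351.9°, groundspeed 96.8 kt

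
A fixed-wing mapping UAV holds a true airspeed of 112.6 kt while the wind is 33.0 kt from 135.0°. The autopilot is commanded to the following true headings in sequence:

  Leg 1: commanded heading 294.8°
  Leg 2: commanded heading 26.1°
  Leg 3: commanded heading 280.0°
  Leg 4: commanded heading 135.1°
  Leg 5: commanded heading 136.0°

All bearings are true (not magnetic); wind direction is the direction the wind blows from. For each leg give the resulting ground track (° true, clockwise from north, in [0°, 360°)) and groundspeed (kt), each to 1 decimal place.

Leg 1: track=299.3°, groundspeed=144.0 kt
Leg 2: track=11.9°, groundspeed=127.2 kt
Leg 3: track=287.7°, groundspeed=140.9 kt
Leg 4: track=135.1°, groundspeed=79.6 kt
Leg 5: track=136.4°, groundspeed=79.6 kt

Leg 1: heading 294.8°; drift +4.5° → track 299.3°, groundspeed 144.0 kt
Leg 2: heading 26.1°; drift -14.2° → track 11.9°, groundspeed 127.2 kt
Leg 3: heading 280.0°; drift +7.7° → track 287.7°, groundspeed 140.9 kt
Leg 4: heading 135.1°; drift +0.0° → track 135.1°, groundspeed 79.6 kt
Leg 5: heading 136.0°; drift +0.4° → track 136.4°, groundspeed 79.6 kt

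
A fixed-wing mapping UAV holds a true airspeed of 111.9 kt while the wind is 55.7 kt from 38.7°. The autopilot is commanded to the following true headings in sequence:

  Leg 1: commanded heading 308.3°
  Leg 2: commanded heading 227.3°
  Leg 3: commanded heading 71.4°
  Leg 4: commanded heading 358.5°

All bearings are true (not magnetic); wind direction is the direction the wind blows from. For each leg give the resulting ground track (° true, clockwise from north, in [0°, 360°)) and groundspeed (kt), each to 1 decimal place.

Leg 1: track=281.9°, groundspeed=125.3 kt
Leg 2: track=224.4°, groundspeed=167.2 kt
Leg 3: track=96.2°, groundspeed=71.7 kt
Leg 4: track=331.1°, groundspeed=78.1 kt

Leg 1: heading 308.3°; drift -26.4° → track 281.9°, groundspeed 125.3 kt
Leg 2: heading 227.3°; drift -2.9° → track 224.4°, groundspeed 167.2 kt
Leg 3: heading 71.4°; drift +24.8° → track 96.2°, groundspeed 71.7 kt
Leg 4: heading 358.5°; drift -27.4° → track 331.1°, groundspeed 78.1 kt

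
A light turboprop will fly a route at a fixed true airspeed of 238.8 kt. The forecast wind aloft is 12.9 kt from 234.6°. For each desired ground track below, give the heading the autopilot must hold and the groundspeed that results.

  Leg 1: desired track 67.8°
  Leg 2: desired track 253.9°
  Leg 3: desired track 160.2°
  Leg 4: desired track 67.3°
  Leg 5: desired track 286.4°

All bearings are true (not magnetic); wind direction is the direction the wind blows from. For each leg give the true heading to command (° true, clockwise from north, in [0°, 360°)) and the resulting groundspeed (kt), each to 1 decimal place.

Leg 1: heading=68.5°, groundspeed=251.3 kt
Leg 2: heading=252.9°, groundspeed=226.6 kt
Leg 3: heading=163.2°, groundspeed=235.0 kt
Leg 4: heading=68.0°, groundspeed=251.4 kt
Leg 5: heading=284.0°, groundspeed=230.6 kt

Leg 1: desired track 67.8°; wind correction +0.7° → command heading 68.5°, groundspeed 251.3 kt
Leg 2: desired track 253.9°; wind correction -1.0° → command heading 252.9°, groundspeed 226.6 kt
Leg 3: desired track 160.2°; wind correction +3.0° → command heading 163.2°, groundspeed 235.0 kt
Leg 4: desired track 67.3°; wind correction +0.7° → command heading 68.0°, groundspeed 251.4 kt
Leg 5: desired track 286.4°; wind correction -2.4° → command heading 284.0°, groundspeed 230.6 kt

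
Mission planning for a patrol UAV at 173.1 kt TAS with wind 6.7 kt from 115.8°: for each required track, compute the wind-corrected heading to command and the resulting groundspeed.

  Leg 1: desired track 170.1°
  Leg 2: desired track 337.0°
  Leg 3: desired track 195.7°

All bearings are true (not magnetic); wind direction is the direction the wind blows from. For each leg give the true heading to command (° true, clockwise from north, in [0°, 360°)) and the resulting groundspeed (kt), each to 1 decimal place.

Leg 1: heading=168.3°, groundspeed=169.1 kt
Leg 2: heading=338.5°, groundspeed=178.1 kt
Leg 3: heading=193.5°, groundspeed=171.8 kt

Leg 1: desired track 170.1°; wind correction -1.8° → command heading 168.3°, groundspeed 169.1 kt
Leg 2: desired track 337.0°; wind correction +1.5° → command heading 338.5°, groundspeed 178.1 kt
Leg 3: desired track 195.7°; wind correction -2.2° → command heading 193.5°, groundspeed 171.8 kt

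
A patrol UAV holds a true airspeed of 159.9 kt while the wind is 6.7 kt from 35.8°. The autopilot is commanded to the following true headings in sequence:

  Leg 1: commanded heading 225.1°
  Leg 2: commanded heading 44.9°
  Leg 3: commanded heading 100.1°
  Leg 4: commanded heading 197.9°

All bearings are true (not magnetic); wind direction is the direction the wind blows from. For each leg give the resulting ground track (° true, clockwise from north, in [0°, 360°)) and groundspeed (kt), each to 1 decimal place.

Leg 1: track=224.7°, groundspeed=166.5 kt
Leg 2: track=45.3°, groundspeed=153.3 kt
Leg 3: track=102.3°, groundspeed=157.1 kt
Leg 4: track=198.6°, groundspeed=166.3 kt

Leg 1: heading 225.1°; drift -0.4° → track 224.7°, groundspeed 166.5 kt
Leg 2: heading 44.9°; drift +0.4° → track 45.3°, groundspeed 153.3 kt
Leg 3: heading 100.1°; drift +2.2° → track 102.3°, groundspeed 157.1 kt
Leg 4: heading 197.9°; drift +0.7° → track 198.6°, groundspeed 166.3 kt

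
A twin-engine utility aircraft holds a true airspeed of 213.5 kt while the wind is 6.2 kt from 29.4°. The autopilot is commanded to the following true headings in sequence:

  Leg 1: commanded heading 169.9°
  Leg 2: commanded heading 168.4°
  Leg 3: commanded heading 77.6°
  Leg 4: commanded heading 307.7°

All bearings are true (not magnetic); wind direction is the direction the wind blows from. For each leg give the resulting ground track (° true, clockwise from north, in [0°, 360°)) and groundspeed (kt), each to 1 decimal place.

Leg 1: track=170.9°, groundspeed=218.3 kt
Leg 2: track=169.5°, groundspeed=218.2 kt
Leg 3: track=78.9°, groundspeed=209.4 kt
Leg 4: track=306.0°, groundspeed=212.7 kt

Leg 1: heading 169.9°; drift +1.0° → track 170.9°, groundspeed 218.3 kt
Leg 2: heading 168.4°; drift +1.1° → track 169.5°, groundspeed 218.2 kt
Leg 3: heading 77.6°; drift +1.3° → track 78.9°, groundspeed 209.4 kt
Leg 4: heading 307.7°; drift -1.7° → track 306.0°, groundspeed 212.7 kt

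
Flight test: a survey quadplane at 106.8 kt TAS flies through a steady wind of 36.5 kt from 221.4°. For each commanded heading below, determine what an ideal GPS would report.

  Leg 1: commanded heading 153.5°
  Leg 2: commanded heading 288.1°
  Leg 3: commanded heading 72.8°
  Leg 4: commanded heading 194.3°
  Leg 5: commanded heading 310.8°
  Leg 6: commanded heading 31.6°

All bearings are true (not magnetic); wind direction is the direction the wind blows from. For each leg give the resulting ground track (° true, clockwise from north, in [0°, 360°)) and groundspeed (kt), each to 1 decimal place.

Leg 1: track=133.5°, groundspeed=99.0 kt
Leg 2: track=308.0°, groundspeed=98.3 kt
Leg 3: track=65.0°, groundspeed=139.3 kt
Leg 4: track=181.7°, groundspeed=76.1 kt
Leg 5: track=329.7°, groundspeed=112.5 kt
Leg 6: track=34.1°, groundspeed=142.9 kt

Leg 1: heading 153.5°; drift -20.0° → track 133.5°, groundspeed 99.0 kt
Leg 2: heading 288.1°; drift +19.9° → track 308.0°, groundspeed 98.3 kt
Leg 3: heading 72.8°; drift -7.8° → track 65.0°, groundspeed 139.3 kt
Leg 4: heading 194.3°; drift -12.6° → track 181.7°, groundspeed 76.1 kt
Leg 5: heading 310.8°; drift +18.9° → track 329.7°, groundspeed 112.5 kt
Leg 6: heading 31.6°; drift +2.5° → track 34.1°, groundspeed 142.9 kt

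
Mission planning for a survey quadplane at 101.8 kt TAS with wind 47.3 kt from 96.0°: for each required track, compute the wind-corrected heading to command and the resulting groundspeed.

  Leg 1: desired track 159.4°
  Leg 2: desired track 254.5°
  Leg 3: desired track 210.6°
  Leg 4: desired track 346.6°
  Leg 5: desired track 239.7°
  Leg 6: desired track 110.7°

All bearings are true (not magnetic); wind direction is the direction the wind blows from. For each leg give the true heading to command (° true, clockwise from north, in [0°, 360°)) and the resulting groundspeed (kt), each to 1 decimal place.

Leg 1: heading=134.9°, groundspeed=71.4 kt
Leg 2: heading=244.7°, groundspeed=144.3 kt
Leg 3: heading=185.6°, groundspeed=112.0 kt
Leg 4: heading=12.6°, groundspeed=107.2 kt
Leg 5: heading=223.7°, groundspeed=136.0 kt
Leg 6: heading=103.9°, groundspeed=55.3 kt

Leg 1: desired track 159.4°; wind correction -24.5° → command heading 134.9°, groundspeed 71.4 kt
Leg 2: desired track 254.5°; wind correction -9.8° → command heading 244.7°, groundspeed 144.3 kt
Leg 3: desired track 210.6°; wind correction -25.0° → command heading 185.6°, groundspeed 112.0 kt
Leg 4: desired track 346.6°; wind correction +26.0° → command heading 12.6°, groundspeed 107.2 kt
Leg 5: desired track 239.7°; wind correction -16.0° → command heading 223.7°, groundspeed 136.0 kt
Leg 6: desired track 110.7°; wind correction -6.8° → command heading 103.9°, groundspeed 55.3 kt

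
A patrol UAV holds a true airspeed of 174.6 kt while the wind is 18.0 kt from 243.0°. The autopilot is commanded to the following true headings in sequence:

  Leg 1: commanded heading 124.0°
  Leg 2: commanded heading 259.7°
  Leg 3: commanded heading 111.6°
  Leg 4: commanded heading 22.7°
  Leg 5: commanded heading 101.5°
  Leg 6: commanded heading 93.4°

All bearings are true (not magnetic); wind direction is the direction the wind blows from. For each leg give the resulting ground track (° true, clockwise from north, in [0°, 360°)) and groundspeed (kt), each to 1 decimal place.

Leg 1: track=119.1°, groundspeed=184.0 kt
Leg 2: track=261.6°, groundspeed=157.4 kt
Leg 3: track=107.5°, groundspeed=187.0 kt
Leg 4: track=26.2°, groundspeed=188.7 kt
Leg 5: track=98.1°, groundspeed=189.0 kt
Leg 6: track=90.7°, groundspeed=190.3 kt

Leg 1: heading 124.0°; drift -4.9° → track 119.1°, groundspeed 184.0 kt
Leg 2: heading 259.7°; drift +1.9° → track 261.6°, groundspeed 157.4 kt
Leg 3: heading 111.6°; drift -4.1° → track 107.5°, groundspeed 187.0 kt
Leg 4: heading 22.7°; drift +3.5° → track 26.2°, groundspeed 188.7 kt
Leg 5: heading 101.5°; drift -3.4° → track 98.1°, groundspeed 189.0 kt
Leg 6: heading 93.4°; drift -2.7° → track 90.7°, groundspeed 190.3 kt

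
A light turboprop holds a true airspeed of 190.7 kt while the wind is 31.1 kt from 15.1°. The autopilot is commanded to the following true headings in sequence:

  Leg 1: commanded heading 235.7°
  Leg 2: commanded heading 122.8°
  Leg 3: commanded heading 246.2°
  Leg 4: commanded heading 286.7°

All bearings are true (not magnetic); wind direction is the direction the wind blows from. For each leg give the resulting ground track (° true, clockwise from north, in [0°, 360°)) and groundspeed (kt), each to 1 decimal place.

Leg 1: track=230.3°, groundspeed=215.3 kt
Leg 2: track=131.2°, groundspeed=202.3 kt
Leg 3: track=239.6°, groundspeed=211.6 kt
Leg 4: track=277.4°, groundspeed=192.4 kt

Leg 1: heading 235.7°; drift -5.4° → track 230.3°, groundspeed 215.3 kt
Leg 2: heading 122.8°; drift +8.4° → track 131.2°, groundspeed 202.3 kt
Leg 3: heading 246.2°; drift -6.6° → track 239.6°, groundspeed 211.6 kt
Leg 4: heading 286.7°; drift -9.3° → track 277.4°, groundspeed 192.4 kt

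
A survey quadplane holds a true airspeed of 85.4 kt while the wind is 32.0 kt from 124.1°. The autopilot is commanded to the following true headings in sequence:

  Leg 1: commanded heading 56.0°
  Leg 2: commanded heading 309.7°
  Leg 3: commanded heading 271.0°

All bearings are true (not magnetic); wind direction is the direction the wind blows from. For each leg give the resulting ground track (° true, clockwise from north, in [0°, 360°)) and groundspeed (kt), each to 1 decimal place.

Leg 1: heading 56.0°; drift -22.0° → track 34.0°, groundspeed 79.2 kt
Leg 2: heading 309.7°; drift -1.5° → track 308.2°, groundspeed 117.3 kt
Leg 3: heading 271.0°; drift +8.9° → track 279.9°, groundspeed 113.6 kt

Leg 1: track=34.0°, groundspeed=79.2 kt
Leg 2: track=308.2°, groundspeed=117.3 kt
Leg 3: track=279.9°, groundspeed=113.6 kt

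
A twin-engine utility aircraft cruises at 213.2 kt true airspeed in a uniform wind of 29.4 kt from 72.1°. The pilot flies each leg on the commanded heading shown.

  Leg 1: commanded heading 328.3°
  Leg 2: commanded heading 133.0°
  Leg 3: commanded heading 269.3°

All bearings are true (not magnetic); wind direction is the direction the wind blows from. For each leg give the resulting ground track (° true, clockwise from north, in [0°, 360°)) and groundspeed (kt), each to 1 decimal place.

Leg 1: track=320.9°, groundspeed=222.1 kt
Leg 2: track=140.4°, groundspeed=200.6 kt
Leg 3: track=267.2°, groundspeed=241.4 kt

Leg 1: heading 328.3°; drift -7.4° → track 320.9°, groundspeed 222.1 kt
Leg 2: heading 133.0°; drift +7.4° → track 140.4°, groundspeed 200.6 kt
Leg 3: heading 269.3°; drift -2.1° → track 267.2°, groundspeed 241.4 kt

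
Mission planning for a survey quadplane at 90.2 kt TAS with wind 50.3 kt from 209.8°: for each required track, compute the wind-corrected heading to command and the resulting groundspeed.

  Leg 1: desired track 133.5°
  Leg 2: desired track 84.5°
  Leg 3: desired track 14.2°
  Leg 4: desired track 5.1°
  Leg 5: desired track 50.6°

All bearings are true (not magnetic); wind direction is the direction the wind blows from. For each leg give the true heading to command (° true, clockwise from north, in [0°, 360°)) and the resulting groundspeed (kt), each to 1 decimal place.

Leg 1: heading=166.3°, groundspeed=63.9 kt
Leg 2: heading=111.6°, groundspeed=109.4 kt
Leg 3: heading=5.6°, groundspeed=137.6 kt
Leg 4: heading=351.6°, groundspeed=133.4 kt
Leg 5: heading=62.0°, groundspeed=135.4 kt

Leg 1: desired track 133.5°; wind correction +32.8° → command heading 166.3°, groundspeed 63.9 kt
Leg 2: desired track 84.5°; wind correction +27.1° → command heading 111.6°, groundspeed 109.4 kt
Leg 3: desired track 14.2°; wind correction -8.6° → command heading 5.6°, groundspeed 137.6 kt
Leg 4: desired track 5.1°; wind correction -13.5° → command heading 351.6°, groundspeed 133.4 kt
Leg 5: desired track 50.6°; wind correction +11.4° → command heading 62.0°, groundspeed 135.4 kt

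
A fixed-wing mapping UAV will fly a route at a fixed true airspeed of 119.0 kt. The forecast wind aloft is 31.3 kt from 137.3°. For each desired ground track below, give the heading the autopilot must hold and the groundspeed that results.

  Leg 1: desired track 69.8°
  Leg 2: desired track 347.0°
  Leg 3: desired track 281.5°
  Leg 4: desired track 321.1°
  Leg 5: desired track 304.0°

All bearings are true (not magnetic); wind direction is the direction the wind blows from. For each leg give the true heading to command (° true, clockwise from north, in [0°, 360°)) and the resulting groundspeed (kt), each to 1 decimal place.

Leg 1: heading=83.9°, groundspeed=103.5 kt
Leg 2: heading=354.5°, groundspeed=145.2 kt
Leg 3: heading=272.6°, groundspeed=143.0 kt
Leg 4: heading=322.1°, groundspeed=150.2 kt
Leg 5: heading=300.5°, groundspeed=149.2 kt

Leg 1: desired track 69.8°; wind correction +14.1° → command heading 83.9°, groundspeed 103.5 kt
Leg 2: desired track 347.0°; wind correction +7.5° → command heading 354.5°, groundspeed 145.2 kt
Leg 3: desired track 281.5°; wind correction -8.9° → command heading 272.6°, groundspeed 143.0 kt
Leg 4: desired track 321.1°; wind correction +1.0° → command heading 322.1°, groundspeed 150.2 kt
Leg 5: desired track 304.0°; wind correction -3.5° → command heading 300.5°, groundspeed 149.2 kt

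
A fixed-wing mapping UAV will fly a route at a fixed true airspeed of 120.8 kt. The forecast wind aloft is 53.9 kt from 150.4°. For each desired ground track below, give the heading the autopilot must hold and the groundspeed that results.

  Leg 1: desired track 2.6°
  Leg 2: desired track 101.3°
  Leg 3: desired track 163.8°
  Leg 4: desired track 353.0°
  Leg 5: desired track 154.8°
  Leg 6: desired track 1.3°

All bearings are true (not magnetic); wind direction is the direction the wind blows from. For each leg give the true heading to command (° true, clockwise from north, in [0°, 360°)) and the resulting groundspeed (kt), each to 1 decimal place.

Leg 1: desired track 2.6°; wind correction +13.8° → command heading 16.4°, groundspeed 162.9 kt
Leg 2: desired track 101.3°; wind correction +19.7° → command heading 121.0°, groundspeed 78.4 kt
Leg 3: desired track 163.8°; wind correction -5.9° → command heading 157.9°, groundspeed 67.7 kt
Leg 4: desired track 353.0°; wind correction +9.9° → command heading 2.9°, groundspeed 168.8 kt
Leg 5: desired track 154.8°; wind correction -2.0° → command heading 152.8°, groundspeed 67.0 kt
Leg 6: desired track 1.3°; wind correction +13.2° → command heading 14.5°, groundspeed 163.8 kt

Leg 1: heading=16.4°, groundspeed=162.9 kt
Leg 2: heading=121.0°, groundspeed=78.4 kt
Leg 3: heading=157.9°, groundspeed=67.7 kt
Leg 4: heading=2.9°, groundspeed=168.8 kt
Leg 5: heading=152.8°, groundspeed=67.0 kt
Leg 6: heading=14.5°, groundspeed=163.8 kt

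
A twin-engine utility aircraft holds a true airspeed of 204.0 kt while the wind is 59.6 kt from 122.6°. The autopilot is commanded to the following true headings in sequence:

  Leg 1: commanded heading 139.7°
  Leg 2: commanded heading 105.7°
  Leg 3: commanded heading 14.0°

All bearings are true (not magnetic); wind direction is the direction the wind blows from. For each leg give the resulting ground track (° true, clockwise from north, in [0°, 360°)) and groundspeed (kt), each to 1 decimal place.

Leg 1: heading 139.7°; drift +6.8° → track 146.5°, groundspeed 148.1 kt
Leg 2: heading 105.7°; drift -6.7° → track 99.0°, groundspeed 148.0 kt
Leg 3: heading 14.0°; drift -14.2° → track 359.8°, groundspeed 230.1 kt

Leg 1: track=146.5°, groundspeed=148.1 kt
Leg 2: track=99.0°, groundspeed=148.0 kt
Leg 3: track=359.8°, groundspeed=230.1 kt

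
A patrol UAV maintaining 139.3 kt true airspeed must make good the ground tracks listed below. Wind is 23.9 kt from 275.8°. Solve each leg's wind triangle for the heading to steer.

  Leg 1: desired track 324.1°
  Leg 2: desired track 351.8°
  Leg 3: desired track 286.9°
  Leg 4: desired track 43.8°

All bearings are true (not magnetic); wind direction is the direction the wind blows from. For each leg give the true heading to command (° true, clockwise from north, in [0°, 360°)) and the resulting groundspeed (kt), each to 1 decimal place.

Leg 1: desired track 324.1°; wind correction -7.4° → command heading 316.7°, groundspeed 122.3 kt
Leg 2: desired track 351.8°; wind correction -9.6° → command heading 342.2°, groundspeed 131.6 kt
Leg 3: desired track 286.9°; wind correction -1.9° → command heading 285.0°, groundspeed 115.8 kt
Leg 4: desired track 43.8°; wind correction -7.8° → command heading 36.0°, groundspeed 152.7 kt

Leg 1: heading=316.7°, groundspeed=122.3 kt
Leg 2: heading=342.2°, groundspeed=131.6 kt
Leg 3: heading=285.0°, groundspeed=115.8 kt
Leg 4: heading=36.0°, groundspeed=152.7 kt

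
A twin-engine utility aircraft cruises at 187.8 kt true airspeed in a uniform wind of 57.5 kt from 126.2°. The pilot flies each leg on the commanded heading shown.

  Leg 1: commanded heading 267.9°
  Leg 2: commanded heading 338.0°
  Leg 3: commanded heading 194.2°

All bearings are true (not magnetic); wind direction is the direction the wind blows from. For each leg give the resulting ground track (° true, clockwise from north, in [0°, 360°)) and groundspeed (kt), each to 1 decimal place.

Leg 1: heading 267.9°; drift +8.7° → track 276.6°, groundspeed 235.6 kt
Leg 2: heading 338.0°; drift -7.3° → track 330.7°, groundspeed 238.6 kt
Leg 3: heading 194.2°; drift +17.8° → track 212.0°, groundspeed 174.6 kt

Leg 1: track=276.6°, groundspeed=235.6 kt
Leg 2: track=330.7°, groundspeed=238.6 kt
Leg 3: track=212.0°, groundspeed=174.6 kt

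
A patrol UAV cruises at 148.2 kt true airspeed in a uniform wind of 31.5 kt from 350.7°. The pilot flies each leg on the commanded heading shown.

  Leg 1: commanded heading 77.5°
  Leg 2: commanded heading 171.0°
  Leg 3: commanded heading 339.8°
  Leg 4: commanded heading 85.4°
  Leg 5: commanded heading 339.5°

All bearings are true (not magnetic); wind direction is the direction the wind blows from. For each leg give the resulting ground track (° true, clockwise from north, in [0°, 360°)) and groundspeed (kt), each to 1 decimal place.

Leg 1: heading 77.5°; drift +12.1° → track 89.6°, groundspeed 149.8 kt
Leg 2: heading 171.0°; drift -0.1° → track 170.9°, groundspeed 179.7 kt
Leg 3: heading 339.8°; drift -2.9° → track 336.9°, groundspeed 117.4 kt
Leg 4: heading 85.4°; drift +11.8° → track 97.2°, groundspeed 154.0 kt
Leg 5: heading 339.5°; drift -3.0° → track 336.5°, groundspeed 117.5 kt

Leg 1: track=89.6°, groundspeed=149.8 kt
Leg 2: track=170.9°, groundspeed=179.7 kt
Leg 3: track=336.9°, groundspeed=117.4 kt
Leg 4: track=97.2°, groundspeed=154.0 kt
Leg 5: track=336.5°, groundspeed=117.5 kt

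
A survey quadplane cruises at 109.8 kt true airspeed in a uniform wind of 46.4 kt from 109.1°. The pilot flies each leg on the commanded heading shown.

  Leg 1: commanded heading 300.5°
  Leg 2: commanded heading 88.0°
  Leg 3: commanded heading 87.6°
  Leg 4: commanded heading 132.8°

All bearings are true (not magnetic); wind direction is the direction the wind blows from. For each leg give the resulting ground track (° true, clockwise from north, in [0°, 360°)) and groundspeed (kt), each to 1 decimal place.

Leg 1: track=297.1°, groundspeed=155.6 kt
Leg 2: track=73.9°, groundspeed=68.6 kt
Leg 3: track=73.3°, groundspeed=68.8 kt
Leg 4: track=148.3°, groundspeed=69.8 kt

Leg 1: heading 300.5°; drift -3.4° → track 297.1°, groundspeed 155.6 kt
Leg 2: heading 88.0°; drift -14.1° → track 73.9°, groundspeed 68.6 kt
Leg 3: heading 87.6°; drift -14.3° → track 73.3°, groundspeed 68.8 kt
Leg 4: heading 132.8°; drift +15.5° → track 148.3°, groundspeed 69.8 kt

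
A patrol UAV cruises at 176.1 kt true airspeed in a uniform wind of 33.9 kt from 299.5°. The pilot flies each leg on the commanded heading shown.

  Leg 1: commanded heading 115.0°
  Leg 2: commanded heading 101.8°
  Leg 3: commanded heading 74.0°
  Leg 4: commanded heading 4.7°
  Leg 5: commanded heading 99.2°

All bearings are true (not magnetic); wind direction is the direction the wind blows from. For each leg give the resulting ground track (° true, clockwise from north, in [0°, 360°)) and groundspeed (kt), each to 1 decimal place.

Leg 1: heading 115.0°; drift +0.7° → track 115.7°, groundspeed 209.9 kt
Leg 2: heading 101.8°; drift +2.8° → track 104.6°, groundspeed 208.6 kt
Leg 3: heading 74.0°; drift +6.9° → track 80.9°, groundspeed 201.3 kt
Leg 4: heading 4.7°; drift +10.8° → track 15.5°, groundspeed 164.8 kt
Leg 5: heading 99.2°; drift +3.2° → track 102.4°, groundspeed 208.2 kt

Leg 1: track=115.7°, groundspeed=209.9 kt
Leg 2: track=104.6°, groundspeed=208.6 kt
Leg 3: track=80.9°, groundspeed=201.3 kt
Leg 4: track=15.5°, groundspeed=164.8 kt
Leg 5: track=102.4°, groundspeed=208.2 kt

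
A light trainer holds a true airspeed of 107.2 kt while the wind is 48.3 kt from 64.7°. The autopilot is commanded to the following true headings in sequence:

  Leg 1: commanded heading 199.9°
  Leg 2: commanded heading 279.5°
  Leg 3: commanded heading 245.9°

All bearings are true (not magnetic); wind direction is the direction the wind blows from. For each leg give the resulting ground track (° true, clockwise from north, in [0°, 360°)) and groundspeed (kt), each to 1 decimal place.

Leg 1: track=213.4°, groundspeed=145.5 kt
Leg 2: track=268.9°, groundspeed=149.4 kt
Leg 3: track=245.5°, groundspeed=155.5 kt

Leg 1: heading 199.9°; drift +13.5° → track 213.4°, groundspeed 145.5 kt
Leg 2: heading 279.5°; drift -10.6° → track 268.9°, groundspeed 149.4 kt
Leg 3: heading 245.9°; drift -0.4° → track 245.5°, groundspeed 155.5 kt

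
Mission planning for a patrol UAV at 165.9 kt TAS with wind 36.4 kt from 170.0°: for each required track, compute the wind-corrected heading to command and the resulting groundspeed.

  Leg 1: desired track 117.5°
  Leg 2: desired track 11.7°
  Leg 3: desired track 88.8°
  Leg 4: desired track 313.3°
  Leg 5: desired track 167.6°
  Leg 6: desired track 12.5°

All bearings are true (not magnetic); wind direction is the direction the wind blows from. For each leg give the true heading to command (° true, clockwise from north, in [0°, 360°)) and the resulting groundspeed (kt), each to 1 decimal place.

Leg 1: desired track 117.5°; wind correction +10.0° → command heading 127.5°, groundspeed 141.2 kt
Leg 2: desired track 11.7°; wind correction +4.7° → command heading 16.4°, groundspeed 199.2 kt
Leg 3: desired track 88.8°; wind correction +12.5° → command heading 101.3°, groundspeed 156.4 kt
Leg 4: desired track 313.3°; wind correction -7.5° → command heading 305.8°, groundspeed 193.7 kt
Leg 5: desired track 167.6°; wind correction +0.5° → command heading 168.1°, groundspeed 129.5 kt
Leg 6: desired track 12.5°; wind correction +4.8° → command heading 17.3°, groundspeed 198.9 kt

Leg 1: heading=127.5°, groundspeed=141.2 kt
Leg 2: heading=16.4°, groundspeed=199.2 kt
Leg 3: heading=101.3°, groundspeed=156.4 kt
Leg 4: heading=305.8°, groundspeed=193.7 kt
Leg 5: heading=168.1°, groundspeed=129.5 kt
Leg 6: heading=17.3°, groundspeed=198.9 kt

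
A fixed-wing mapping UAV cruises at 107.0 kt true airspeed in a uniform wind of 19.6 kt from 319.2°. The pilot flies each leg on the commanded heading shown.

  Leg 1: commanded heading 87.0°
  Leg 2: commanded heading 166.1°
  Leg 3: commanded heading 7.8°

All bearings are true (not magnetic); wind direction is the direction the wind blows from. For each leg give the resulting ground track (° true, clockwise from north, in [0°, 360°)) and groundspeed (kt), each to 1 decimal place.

Leg 1: heading 87.0°; drift +7.4° → track 94.4°, groundspeed 120.0 kt
Leg 2: heading 166.1°; drift -4.1° → track 162.0°, groundspeed 124.8 kt
Leg 3: heading 7.8°; drift +8.9° → track 16.7°, groundspeed 95.2 kt

Leg 1: track=94.4°, groundspeed=120.0 kt
Leg 2: track=162.0°, groundspeed=124.8 kt
Leg 3: track=16.7°, groundspeed=95.2 kt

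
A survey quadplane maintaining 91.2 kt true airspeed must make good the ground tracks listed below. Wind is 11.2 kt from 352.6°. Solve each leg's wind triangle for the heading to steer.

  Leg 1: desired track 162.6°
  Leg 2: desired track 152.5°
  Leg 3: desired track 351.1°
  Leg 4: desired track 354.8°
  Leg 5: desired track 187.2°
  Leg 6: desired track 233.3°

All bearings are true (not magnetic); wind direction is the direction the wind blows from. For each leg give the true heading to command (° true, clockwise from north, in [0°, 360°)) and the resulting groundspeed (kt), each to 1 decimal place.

Leg 1: desired track 162.6°; wind correction -1.2° → command heading 161.4°, groundspeed 102.2 kt
Leg 2: desired track 152.5°; wind correction -2.4° → command heading 150.1°, groundspeed 101.6 kt
Leg 3: desired track 351.1°; wind correction +0.2° → command heading 351.3°, groundspeed 80.0 kt
Leg 4: desired track 354.8°; wind correction -0.3° → command heading 354.5°, groundspeed 80.0 kt
Leg 5: desired track 187.2°; wind correction +1.8° → command heading 189.0°, groundspeed 102.0 kt
Leg 6: desired track 233.3°; wind correction +6.1° → command heading 239.4°, groundspeed 96.2 kt

Leg 1: heading=161.4°, groundspeed=102.2 kt
Leg 2: heading=150.1°, groundspeed=101.6 kt
Leg 3: heading=351.3°, groundspeed=80.0 kt
Leg 4: heading=354.5°, groundspeed=80.0 kt
Leg 5: heading=189.0°, groundspeed=102.0 kt
Leg 6: heading=239.4°, groundspeed=96.2 kt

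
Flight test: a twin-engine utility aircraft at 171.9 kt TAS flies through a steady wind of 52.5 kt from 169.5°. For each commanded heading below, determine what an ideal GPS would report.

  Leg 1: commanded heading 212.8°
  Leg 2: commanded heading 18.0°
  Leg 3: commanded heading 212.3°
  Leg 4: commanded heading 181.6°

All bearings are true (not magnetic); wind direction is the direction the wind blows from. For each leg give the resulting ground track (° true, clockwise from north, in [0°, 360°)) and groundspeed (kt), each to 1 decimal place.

Leg 1: heading 212.8°; drift +15.1° → track 227.9°, groundspeed 138.5 kt
Leg 2: heading 18.0°; drift -6.6° → track 11.4°, groundspeed 219.5 kt
Leg 3: heading 212.3°; drift +15.0° → track 227.3°, groundspeed 138.1 kt
Leg 4: heading 181.6°; drift +5.2° → track 186.8°, groundspeed 121.1 kt

Leg 1: track=227.9°, groundspeed=138.5 kt
Leg 2: track=11.4°, groundspeed=219.5 kt
Leg 3: track=227.3°, groundspeed=138.1 kt
Leg 4: track=186.8°, groundspeed=121.1 kt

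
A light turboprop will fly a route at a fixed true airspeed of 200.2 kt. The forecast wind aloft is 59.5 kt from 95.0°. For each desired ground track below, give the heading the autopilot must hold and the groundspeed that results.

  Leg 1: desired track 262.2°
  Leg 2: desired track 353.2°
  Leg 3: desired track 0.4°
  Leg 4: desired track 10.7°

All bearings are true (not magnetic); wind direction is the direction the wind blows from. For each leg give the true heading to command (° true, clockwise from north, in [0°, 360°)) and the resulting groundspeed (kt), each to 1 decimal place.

Leg 1: desired track 262.2°; wind correction -3.8° → command heading 258.4°, groundspeed 257.8 kt
Leg 2: desired track 353.2°; wind correction +16.9° → command heading 10.1°, groundspeed 203.7 kt
Leg 3: desired track 0.4°; wind correction +17.2° → command heading 17.6°, groundspeed 196.0 kt
Leg 4: desired track 10.7°; wind correction +17.2° → command heading 27.9°, groundspeed 185.3 kt

Leg 1: heading=258.4°, groundspeed=257.8 kt
Leg 2: heading=10.1°, groundspeed=203.7 kt
Leg 3: heading=17.6°, groundspeed=196.0 kt
Leg 4: heading=27.9°, groundspeed=185.3 kt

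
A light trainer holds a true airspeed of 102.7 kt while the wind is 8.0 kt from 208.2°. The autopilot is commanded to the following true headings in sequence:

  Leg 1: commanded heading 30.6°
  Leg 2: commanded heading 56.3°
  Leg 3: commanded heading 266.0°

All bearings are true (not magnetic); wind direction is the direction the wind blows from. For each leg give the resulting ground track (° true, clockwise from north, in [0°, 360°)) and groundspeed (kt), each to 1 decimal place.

Leg 1: track=30.4°, groundspeed=110.7 kt
Leg 2: track=54.3°, groundspeed=109.8 kt
Leg 3: track=269.9°, groundspeed=98.7 kt

Leg 1: heading 30.6°; drift -0.2° → track 30.4°, groundspeed 110.7 kt
Leg 2: heading 56.3°; drift -2.0° → track 54.3°, groundspeed 109.8 kt
Leg 3: heading 266.0°; drift +3.9° → track 269.9°, groundspeed 98.7 kt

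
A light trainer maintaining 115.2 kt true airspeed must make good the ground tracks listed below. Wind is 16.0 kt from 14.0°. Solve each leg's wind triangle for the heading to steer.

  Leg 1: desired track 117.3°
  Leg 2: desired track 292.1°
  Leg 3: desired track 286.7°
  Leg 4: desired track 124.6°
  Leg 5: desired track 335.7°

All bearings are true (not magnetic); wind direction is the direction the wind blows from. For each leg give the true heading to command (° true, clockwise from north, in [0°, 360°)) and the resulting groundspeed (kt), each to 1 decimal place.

Leg 1: desired track 117.3°; wind correction -7.8° → command heading 109.5°, groundspeed 117.8 kt
Leg 2: desired track 292.1°; wind correction +7.9° → command heading 300.0°, groundspeed 111.9 kt
Leg 3: desired track 286.7°; wind correction +8.0° → command heading 294.7°, groundspeed 113.3 kt
Leg 4: desired track 124.6°; wind correction -7.5° → command heading 117.1°, groundspeed 119.9 kt
Leg 5: desired track 335.7°; wind correction +4.9° → command heading 340.6°, groundspeed 102.2 kt

Leg 1: heading=109.5°, groundspeed=117.8 kt
Leg 2: heading=300.0°, groundspeed=111.9 kt
Leg 3: heading=294.7°, groundspeed=113.3 kt
Leg 4: heading=117.1°, groundspeed=119.9 kt
Leg 5: heading=340.6°, groundspeed=102.2 kt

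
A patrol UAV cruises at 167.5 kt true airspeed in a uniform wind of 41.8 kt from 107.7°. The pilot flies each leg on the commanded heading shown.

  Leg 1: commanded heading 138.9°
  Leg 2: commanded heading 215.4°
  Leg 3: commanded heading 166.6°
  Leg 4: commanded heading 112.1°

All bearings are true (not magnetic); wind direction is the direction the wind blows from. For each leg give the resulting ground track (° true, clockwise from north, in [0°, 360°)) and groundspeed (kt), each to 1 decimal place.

Leg 1: heading 138.9°; drift +9.3° → track 148.2°, groundspeed 133.5 kt
Leg 2: heading 215.4°; drift +12.5° → track 227.9°, groundspeed 184.6 kt
Leg 3: heading 166.6°; drift +13.8° → track 180.4°, groundspeed 150.2 kt
Leg 4: heading 112.1°; drift +1.5° → track 113.6°, groundspeed 125.9 kt

Leg 1: track=148.2°, groundspeed=133.5 kt
Leg 2: track=227.9°, groundspeed=184.6 kt
Leg 3: track=180.4°, groundspeed=150.2 kt
Leg 4: track=113.6°, groundspeed=125.9 kt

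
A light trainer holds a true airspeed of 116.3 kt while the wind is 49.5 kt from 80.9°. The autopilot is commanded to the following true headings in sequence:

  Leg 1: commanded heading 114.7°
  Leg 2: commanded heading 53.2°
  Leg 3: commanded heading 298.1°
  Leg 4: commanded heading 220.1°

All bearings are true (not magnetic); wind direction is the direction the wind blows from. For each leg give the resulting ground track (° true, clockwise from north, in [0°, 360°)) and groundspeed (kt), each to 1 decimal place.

Leg 1: track=134.8°, groundspeed=80.1 kt
Leg 2: track=35.6°, groundspeed=76.0 kt
Leg 3: track=287.2°, groundspeed=158.6 kt
Leg 4: track=232.0°, groundspeed=157.1 kt

Leg 1: heading 114.7°; drift +20.1° → track 134.8°, groundspeed 80.1 kt
Leg 2: heading 53.2°; drift -17.6° → track 35.6°, groundspeed 76.0 kt
Leg 3: heading 298.1°; drift -10.9° → track 287.2°, groundspeed 158.6 kt
Leg 4: heading 220.1°; drift +11.9° → track 232.0°, groundspeed 157.1 kt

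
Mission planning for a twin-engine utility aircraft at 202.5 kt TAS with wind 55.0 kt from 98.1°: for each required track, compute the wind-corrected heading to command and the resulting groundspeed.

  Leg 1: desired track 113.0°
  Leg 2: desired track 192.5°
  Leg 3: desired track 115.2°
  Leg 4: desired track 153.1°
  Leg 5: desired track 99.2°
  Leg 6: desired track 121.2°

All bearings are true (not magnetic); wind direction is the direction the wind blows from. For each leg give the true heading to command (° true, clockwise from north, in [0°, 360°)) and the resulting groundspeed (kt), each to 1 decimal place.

Leg 1: desired track 113.0°; wind correction -4.0° → command heading 109.0°, groundspeed 148.9 kt
Leg 2: desired track 192.5°; wind correction -15.7° → command heading 176.8°, groundspeed 199.2 kt
Leg 3: desired track 115.2°; wind correction -4.6° → command heading 110.6°, groundspeed 149.3 kt
Leg 4: desired track 153.1°; wind correction -12.9° → command heading 140.2°, groundspeed 165.9 kt
Leg 5: desired track 99.2°; wind correction -0.3° → command heading 98.9°, groundspeed 147.5 kt
Leg 6: desired track 121.2°; wind correction -6.1° → command heading 115.1°, groundspeed 150.8 kt

Leg 1: heading=109.0°, groundspeed=148.9 kt
Leg 2: heading=176.8°, groundspeed=199.2 kt
Leg 3: heading=110.6°, groundspeed=149.3 kt
Leg 4: heading=140.2°, groundspeed=165.9 kt
Leg 5: heading=98.9°, groundspeed=147.5 kt
Leg 6: heading=115.1°, groundspeed=150.8 kt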